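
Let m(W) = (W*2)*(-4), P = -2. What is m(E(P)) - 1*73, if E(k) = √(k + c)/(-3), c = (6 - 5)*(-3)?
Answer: -73 + 8*I*√5/3 ≈ -73.0 + 5.9628*I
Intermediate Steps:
c = -3 (c = 1*(-3) = -3)
E(k) = -√(-3 + k)/3 (E(k) = √(k - 3)/(-3) = √(-3 + k)*(-⅓) = -√(-3 + k)/3)
m(W) = -8*W (m(W) = (2*W)*(-4) = -8*W)
m(E(P)) - 1*73 = -(-8)*√(-3 - 2)/3 - 1*73 = -(-8)*√(-5)/3 - 73 = -(-8)*I*√5/3 - 73 = 8*I*√5/3 - 73 = -73 + 8*I*√5/3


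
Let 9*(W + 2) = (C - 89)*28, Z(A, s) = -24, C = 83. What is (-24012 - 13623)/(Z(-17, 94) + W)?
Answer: 112905/134 ≈ 842.57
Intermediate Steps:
W = -62/3 (W = -2 + ((83 - 89)*28)/9 = -2 + (-6*28)/9 = -2 + (⅑)*(-168) = -2 - 56/3 = -62/3 ≈ -20.667)
(-24012 - 13623)/(Z(-17, 94) + W) = (-24012 - 13623)/(-24 - 62/3) = -37635/(-134/3) = -37635*(-3/134) = 112905/134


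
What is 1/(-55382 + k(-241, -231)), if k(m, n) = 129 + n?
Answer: -1/55484 ≈ -1.8023e-5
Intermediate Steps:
1/(-55382 + k(-241, -231)) = 1/(-55382 + (129 - 231)) = 1/(-55382 - 102) = 1/(-55484) = -1/55484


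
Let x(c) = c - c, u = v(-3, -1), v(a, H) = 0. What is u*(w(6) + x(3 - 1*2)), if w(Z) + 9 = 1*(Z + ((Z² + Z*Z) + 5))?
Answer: 0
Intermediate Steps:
u = 0
x(c) = 0
w(Z) = -4 + Z + 2*Z² (w(Z) = -9 + 1*(Z + ((Z² + Z*Z) + 5)) = -9 + 1*(Z + ((Z² + Z²) + 5)) = -9 + 1*(Z + (2*Z² + 5)) = -9 + 1*(Z + (5 + 2*Z²)) = -9 + 1*(5 + Z + 2*Z²) = -9 + (5 + Z + 2*Z²) = -4 + Z + 2*Z²)
u*(w(6) + x(3 - 1*2)) = 0*((-4 + 6 + 2*6²) + 0) = 0*((-4 + 6 + 2*36) + 0) = 0*((-4 + 6 + 72) + 0) = 0*(74 + 0) = 0*74 = 0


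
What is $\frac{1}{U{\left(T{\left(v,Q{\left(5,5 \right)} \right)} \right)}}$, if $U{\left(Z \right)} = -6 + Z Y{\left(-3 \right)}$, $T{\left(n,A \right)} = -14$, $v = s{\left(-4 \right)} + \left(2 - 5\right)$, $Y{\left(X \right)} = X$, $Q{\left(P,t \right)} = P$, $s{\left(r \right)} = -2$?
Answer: $\frac{1}{36} \approx 0.027778$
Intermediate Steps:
$v = -5$ ($v = -2 + \left(2 - 5\right) = -2 - 3 = -5$)
$U{\left(Z \right)} = -6 - 3 Z$ ($U{\left(Z \right)} = -6 + Z \left(-3\right) = -6 - 3 Z$)
$\frac{1}{U{\left(T{\left(v,Q{\left(5,5 \right)} \right)} \right)}} = \frac{1}{-6 - -42} = \frac{1}{-6 + 42} = \frac{1}{36}$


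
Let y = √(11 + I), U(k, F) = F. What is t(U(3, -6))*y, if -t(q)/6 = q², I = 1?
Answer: -432*√3 ≈ -748.25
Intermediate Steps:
y = 2*√3 (y = √(11 + 1) = √12 = 2*√3 ≈ 3.4641)
t(q) = -6*q²
t(U(3, -6))*y = (-6*(-6)²)*(2*√3) = (-6*36)*(2*√3) = -432*√3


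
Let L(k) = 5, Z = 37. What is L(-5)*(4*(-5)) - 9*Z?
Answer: -433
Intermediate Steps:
L(-5)*(4*(-5)) - 9*Z = 5*(4*(-5)) - 9*37 = 5*(-20) - 333 = -100 - 333 = -433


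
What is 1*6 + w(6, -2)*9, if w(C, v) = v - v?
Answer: 6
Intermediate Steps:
w(C, v) = 0
1*6 + w(6, -2)*9 = 1*6 + 0*9 = 6 + 0 = 6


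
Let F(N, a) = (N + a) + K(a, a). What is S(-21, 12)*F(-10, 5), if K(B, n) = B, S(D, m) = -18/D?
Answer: 0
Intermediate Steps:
F(N, a) = N + 2*a (F(N, a) = (N + a) + a = N + 2*a)
S(-21, 12)*F(-10, 5) = (-18/(-21))*(-10 + 2*5) = (-18*(-1/21))*(-10 + 10) = (6/7)*0 = 0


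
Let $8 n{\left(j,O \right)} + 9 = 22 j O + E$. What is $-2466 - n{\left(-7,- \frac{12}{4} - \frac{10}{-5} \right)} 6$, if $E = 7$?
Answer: $-2580$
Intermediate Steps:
$n{\left(j,O \right)} = - \frac{1}{4} + \frac{11 O j}{4}$ ($n{\left(j,O \right)} = - \frac{9}{8} + \frac{22 j O + 7}{8} = - \frac{9}{8} + \frac{22 O j + 7}{8} = - \frac{9}{8} + \frac{7 + 22 O j}{8} = - \frac{9}{8} + \left(\frac{7}{8} + \frac{11 O j}{4}\right) = - \frac{1}{4} + \frac{11 O j}{4}$)
$-2466 - n{\left(-7,- \frac{12}{4} - \frac{10}{-5} \right)} 6 = -2466 - \left(- \frac{1}{4} + \frac{11}{4} \left(- \frac{12}{4} - \frac{10}{-5}\right) \left(-7\right)\right) 6 = -2466 - \left(- \frac{1}{4} + \frac{11}{4} \left(\left(-12\right) \frac{1}{4} - -2\right) \left(-7\right)\right) 6 = -2466 - \left(- \frac{1}{4} + \frac{11}{4} \left(-3 + 2\right) \left(-7\right)\right) 6 = -2466 - \left(- \frac{1}{4} + \frac{11}{4} \left(-1\right) \left(-7\right)\right) 6 = -2466 - \left(- \frac{1}{4} + \frac{77}{4}\right) 6 = -2466 - 19 \cdot 6 = -2466 - 114 = -2580$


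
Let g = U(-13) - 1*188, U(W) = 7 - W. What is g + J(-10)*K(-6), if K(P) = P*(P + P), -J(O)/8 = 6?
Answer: -3624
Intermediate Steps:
J(O) = -48 (J(O) = -8*6 = -48)
g = -168 (g = (7 - 1*(-13)) - 1*188 = (7 + 13) - 188 = 20 - 188 = -168)
K(P) = 2*P² (K(P) = P*(2*P) = 2*P²)
g + J(-10)*K(-6) = -168 - 96*(-6)² = -168 - 96*36 = -168 - 48*72 = -168 - 3456 = -3624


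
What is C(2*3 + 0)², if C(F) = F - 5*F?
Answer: 576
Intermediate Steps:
C(F) = -4*F
C(2*3 + 0)² = (-4*(2*3 + 0))² = (-4*(6 + 0))² = (-4*6)² = (-24)² = 576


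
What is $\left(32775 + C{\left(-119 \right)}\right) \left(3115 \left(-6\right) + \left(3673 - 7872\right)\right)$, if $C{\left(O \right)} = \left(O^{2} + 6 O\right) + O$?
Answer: $-1055251567$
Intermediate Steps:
$C{\left(O \right)} = O^{2} + 7 O$
$\left(32775 + C{\left(-119 \right)}\right) \left(3115 \left(-6\right) + \left(3673 - 7872\right)\right) = \left(32775 - 119 \left(7 - 119\right)\right) \left(3115 \left(-6\right) + \left(3673 - 7872\right)\right) = \left(32775 - -13328\right) \left(-18690 + \left(3673 - 7872\right)\right) = \left(32775 + 13328\right) \left(-18690 - 4199\right) = 46103 \left(-22889\right) = -1055251567$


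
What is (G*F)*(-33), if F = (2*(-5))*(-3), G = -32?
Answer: 31680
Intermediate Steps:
F = 30 (F = -10*(-3) = 30)
(G*F)*(-33) = -32*30*(-33) = -960*(-33) = 31680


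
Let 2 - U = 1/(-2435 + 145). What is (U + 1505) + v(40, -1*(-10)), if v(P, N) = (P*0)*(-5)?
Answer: 3451031/2290 ≈ 1507.0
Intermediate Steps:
v(P, N) = 0 (v(P, N) = 0*(-5) = 0)
U = 4581/2290 (U = 2 - 1/(-2435 + 145) = 2 - 1/(-2290) = 2 - 1*(-1/2290) = 2 + 1/2290 = 4581/2290 ≈ 2.0004)
(U + 1505) + v(40, -1*(-10)) = (4581/2290 + 1505) + 0 = 3451031/2290 + 0 = 3451031/2290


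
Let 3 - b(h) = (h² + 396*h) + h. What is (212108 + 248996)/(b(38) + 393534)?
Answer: 461104/377007 ≈ 1.2231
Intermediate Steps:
b(h) = 3 - h² - 397*h (b(h) = 3 - ((h² + 396*h) + h) = 3 - (h² + 397*h) = 3 + (-h² - 397*h) = 3 - h² - 397*h)
(212108 + 248996)/(b(38) + 393534) = (212108 + 248996)/((3 - 1*38² - 397*38) + 393534) = 461104/((3 - 1*1444 - 15086) + 393534) = 461104/((3 - 1444 - 15086) + 393534) = 461104/(-16527 + 393534) = 461104/377007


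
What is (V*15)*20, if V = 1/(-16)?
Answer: -75/4 ≈ -18.750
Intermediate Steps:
V = -1/16 ≈ -0.062500
(V*15)*20 = -1/16*15*20 = -15/16*20 = -75/4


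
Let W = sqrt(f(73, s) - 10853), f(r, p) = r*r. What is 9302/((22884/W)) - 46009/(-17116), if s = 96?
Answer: 46009/17116 + 4651*I*sqrt(1381)/5721 ≈ 2.6881 + 30.211*I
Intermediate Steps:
f(r, p) = r**2
W = 2*I*sqrt(1381) (W = sqrt(73**2 - 10853) = sqrt(5329 - 10853) = sqrt(-5524) = 2*I*sqrt(1381) ≈ 74.324*I)
9302/((22884/W)) - 46009/(-17116) = 9302/((22884/((2*I*sqrt(1381))))) - 46009/(-17116) = 9302/((22884*(-I*sqrt(1381)/2762))) - 46009*(-1/17116) = 9302/((-11442*I*sqrt(1381)/1381)) + 46009/17116 = 9302*(I*sqrt(1381)/11442) + 46009/17116 = 4651*I*sqrt(1381)/5721 + 46009/17116 = 46009/17116 + 4651*I*sqrt(1381)/5721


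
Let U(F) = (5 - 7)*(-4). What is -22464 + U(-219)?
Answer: -22456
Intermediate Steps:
U(F) = 8 (U(F) = -2*(-4) = 8)
-22464 + U(-219) = -22464 + 8 = -22456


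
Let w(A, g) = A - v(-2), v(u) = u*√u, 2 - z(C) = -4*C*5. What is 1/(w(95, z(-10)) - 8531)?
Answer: -2109/17791526 - I*√2/35583052 ≈ -0.00011854 - 3.9744e-8*I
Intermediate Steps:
z(C) = 2 + 20*C (z(C) = 2 - (-4*C)*5 = 2 - (-20)*C = 2 + 20*C)
v(u) = u^(3/2)
w(A, g) = A + 2*I*√2 (w(A, g) = A - (-2)^(3/2) = A - (-2)*I*√2 = A + 2*I*√2)
1/(w(95, z(-10)) - 8531) = 1/((95 + 2*I*√2) - 8531) = 1/(-8436 + 2*I*√2)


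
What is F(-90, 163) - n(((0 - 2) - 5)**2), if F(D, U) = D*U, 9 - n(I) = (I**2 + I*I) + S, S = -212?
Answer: -10089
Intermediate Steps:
n(I) = 221 - 2*I**2 (n(I) = 9 - ((I**2 + I*I) - 212) = 9 - ((I**2 + I**2) - 212) = 9 - (2*I**2 - 212) = 9 - (-212 + 2*I**2) = 9 + (212 - 2*I**2) = 221 - 2*I**2)
F(-90, 163) - n(((0 - 2) - 5)**2) = -90*163 - (221 - 2*((0 - 2) - 5)**4) = -14670 - (221 - 2*(-2 - 5)**4) = -14670 - (221 - 2*((-7)**2)**2) = -14670 - (221 - 2*49**2) = -14670 - (221 - 2*2401) = -14670 - (221 - 4802) = -14670 - 1*(-4581) = -14670 + 4581 = -10089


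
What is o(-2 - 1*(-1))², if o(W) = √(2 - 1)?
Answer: 1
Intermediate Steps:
o(W) = 1 (o(W) = √1 = 1)
o(-2 - 1*(-1))² = 1² = 1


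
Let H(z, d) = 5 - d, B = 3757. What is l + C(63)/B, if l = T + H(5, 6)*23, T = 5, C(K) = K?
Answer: -67563/3757 ≈ -17.983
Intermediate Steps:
l = -18 (l = 5 + (5 - 1*6)*23 = 5 + (5 - 6)*23 = 5 - 1*23 = 5 - 23 = -18)
l + C(63)/B = -18 + 63/3757 = -67563/3757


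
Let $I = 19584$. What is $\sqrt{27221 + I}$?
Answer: $\sqrt{46805} \approx 216.34$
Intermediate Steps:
$\sqrt{27221 + I} = \sqrt{27221 + 19584} = \sqrt{46805}$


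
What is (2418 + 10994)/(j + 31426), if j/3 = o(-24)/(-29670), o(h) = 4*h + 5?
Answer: 132644680/310803231 ≈ 0.42678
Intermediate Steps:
o(h) = 5 + 4*h
j = 91/9890 (j = 3*((5 + 4*(-24))/(-29670)) = 3*((5 - 96)*(-1/29670)) = 3*(-91*(-1/29670)) = 3*(91/29670) = 91/9890 ≈ 0.0092012)
(2418 + 10994)/(j + 31426) = (2418 + 10994)/(91/9890 + 31426) = 13412/(310803231/9890) = 13412*(9890/310803231) = 132644680/310803231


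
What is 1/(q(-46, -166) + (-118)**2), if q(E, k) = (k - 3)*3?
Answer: 1/13417 ≈ 7.4532e-5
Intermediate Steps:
q(E, k) = -9 + 3*k (q(E, k) = (-3 + k)*3 = -9 + 3*k)
1/(q(-46, -166) + (-118)**2) = 1/((-9 + 3*(-166)) + (-118)**2) = 1/((-9 - 498) + 13924) = 1/(-507 + 13924) = 1/13417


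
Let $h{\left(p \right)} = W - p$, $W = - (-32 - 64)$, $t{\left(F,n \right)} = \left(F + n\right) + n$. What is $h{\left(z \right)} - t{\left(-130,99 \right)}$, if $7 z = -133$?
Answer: $47$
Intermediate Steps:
$t{\left(F,n \right)} = F + 2 n$
$z = -19$ ($z = \frac{1}{7} \left(-133\right) = -19$)
$W = 96$ ($W = - (-32 - 64) = \left(-1\right) \left(-96\right) = 96$)
$h{\left(p \right)} = 96 - p$
$h{\left(z \right)} - t{\left(-130,99 \right)} = \left(96 - -19\right) - \left(-130 + 2 \cdot 99\right) = \left(96 + 19\right) - \left(-130 + 198\right) = 115 - 68 = 47$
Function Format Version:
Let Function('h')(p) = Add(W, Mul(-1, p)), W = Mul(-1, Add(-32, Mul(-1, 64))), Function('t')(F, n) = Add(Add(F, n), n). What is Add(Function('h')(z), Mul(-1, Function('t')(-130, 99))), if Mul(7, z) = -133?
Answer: 47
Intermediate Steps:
Function('t')(F, n) = Add(F, Mul(2, n))
z = -19 (z = Mul(Rational(1, 7), -133) = -19)
W = 96 (W = Mul(-1, Add(-32, -64)) = Mul(-1, -96) = 96)
Function('h')(p) = Add(96, Mul(-1, p))
Add(Function('h')(z), Mul(-1, Function('t')(-130, 99))) = Add(Add(96, Mul(-1, -19)), Mul(-1, Add(-130, Mul(2, 99)))) = Add(Add(96, 19), Mul(-1, Add(-130, 198))) = Add(115, Mul(-1, 68)) = Add(115, -68) = 47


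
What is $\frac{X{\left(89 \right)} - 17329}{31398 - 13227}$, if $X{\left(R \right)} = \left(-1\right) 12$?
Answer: $- \frac{17341}{18171} \approx -0.95432$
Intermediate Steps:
$X{\left(R \right)} = -12$
$\frac{X{\left(89 \right)} - 17329}{31398 - 13227} = \frac{-12 - 17329}{31398 - 13227} = - \frac{17341}{18171}$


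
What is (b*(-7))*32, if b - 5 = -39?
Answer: 7616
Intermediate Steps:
b = -34 (b = 5 - 39 = -34)
(b*(-7))*32 = -34*(-7)*32 = 238*32 = 7616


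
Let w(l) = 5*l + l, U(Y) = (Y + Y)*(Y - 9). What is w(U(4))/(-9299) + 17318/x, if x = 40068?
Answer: 12189743/26613738 ≈ 0.45802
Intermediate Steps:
U(Y) = 2*Y*(-9 + Y) (U(Y) = (2*Y)*(-9 + Y) = 2*Y*(-9 + Y))
w(l) = 6*l
w(U(4))/(-9299) + 17318/x = (6*(2*4*(-9 + 4)))/(-9299) + 17318/40068 = (6*(2*4*(-5)))*(-1/9299) + 17318*(1/40068) = (6*(-40))*(-1/9299) + 1237/2862 = -240*(-1/9299) + 1237/2862 = 240/9299 + 1237/2862 = 12189743/26613738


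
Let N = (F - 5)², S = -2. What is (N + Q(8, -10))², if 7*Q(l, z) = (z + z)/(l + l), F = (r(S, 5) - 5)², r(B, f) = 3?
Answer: 529/784 ≈ 0.67474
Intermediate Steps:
F = 4 (F = (3 - 5)² = (-2)² = 4)
Q(l, z) = z/(7*l) (Q(l, z) = ((z + z)/(l + l))/7 = ((2*z)/((2*l)))/7 = ((2*z)*(1/(2*l)))/7 = (z/l)/7 = z/(7*l))
N = 1 (N = (4 - 5)² = (-1)² = 1)
(N + Q(8, -10))² = (1 + (⅐)*(-10)/8)² = (1 + (⅐)*(-10)*(⅛))² = (1 - 5/28)² = (23/28)² = 529/784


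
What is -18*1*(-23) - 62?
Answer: 352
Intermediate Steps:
-18*1*(-23) - 62 = -18*(-23) - 62 = 414 - 62 = 352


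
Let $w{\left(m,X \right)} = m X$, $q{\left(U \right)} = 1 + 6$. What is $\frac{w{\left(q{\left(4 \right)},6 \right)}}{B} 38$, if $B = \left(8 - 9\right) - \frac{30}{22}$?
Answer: $- \frac{8778}{13} \approx -675.23$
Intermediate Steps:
$q{\left(U \right)} = 7$
$w{\left(m,X \right)} = X m$
$B = - \frac{26}{11}$ ($B = -1 - 30 \cdot \frac{1}{22} = -1 - \frac{15}{11} = - \frac{26}{11} \approx -2.3636$)
$\frac{w{\left(q{\left(4 \right)},6 \right)}}{B} 38 = \frac{6 \cdot 7}{- \frac{26}{11}} \cdot 38 = 42 \left(- \frac{11}{26}\right) 38 = \left(- \frac{231}{13}\right) 38 = - \frac{8778}{13}$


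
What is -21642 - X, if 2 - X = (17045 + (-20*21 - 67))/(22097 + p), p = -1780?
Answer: -439724590/20317 ≈ -21643.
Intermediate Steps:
X = 24076/20317 (X = 2 - (17045 + (-20*21 - 67))/(22097 - 1780) = 2 - (17045 + (-420 - 67))/20317 = 2 - (17045 - 487)/20317 = 2 - 16558/20317 = 24076/20317 ≈ 1.1850)
-21642 - X = -21642 - 1*24076/20317 = -21642 - 24076/20317 = -439724590/20317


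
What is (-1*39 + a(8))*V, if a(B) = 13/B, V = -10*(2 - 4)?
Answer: -1495/2 ≈ -747.50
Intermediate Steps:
V = 20 (V = -10*(-2) = 20)
(-1*39 + a(8))*V = (-1*39 + 13/8)*20 = (-39 + 13*(⅛))*20 = (-39 + 13/8)*20 = -299/8*20 = -1495/2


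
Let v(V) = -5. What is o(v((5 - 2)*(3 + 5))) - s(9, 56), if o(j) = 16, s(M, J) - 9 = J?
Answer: -49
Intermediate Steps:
s(M, J) = 9 + J
o(v((5 - 2)*(3 + 5))) - s(9, 56) = 16 - (9 + 56) = 16 - 1*65 = 16 - 65 = -49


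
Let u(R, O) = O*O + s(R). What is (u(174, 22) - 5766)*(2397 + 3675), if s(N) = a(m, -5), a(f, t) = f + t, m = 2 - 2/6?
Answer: -32092544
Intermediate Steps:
m = 5/3 (m = 2 - 2/6 = 2 - 1*⅓ = 2 - ⅓ = 5/3 ≈ 1.6667)
s(N) = -10/3 (s(N) = 5/3 - 5 = -10/3)
u(R, O) = -10/3 + O² (u(R, O) = O*O - 10/3 = O² - 10/3 = -10/3 + O²)
(u(174, 22) - 5766)*(2397 + 3675) = ((-10/3 + 22²) - 5766)*(2397 + 3675) = ((-10/3 + 484) - 5766)*6072 = (1442/3 - 5766)*6072 = -15856/3*6072 = -32092544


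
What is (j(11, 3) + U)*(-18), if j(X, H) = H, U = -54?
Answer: 918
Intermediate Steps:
(j(11, 3) + U)*(-18) = (3 - 54)*(-18) = -51*(-18) = 918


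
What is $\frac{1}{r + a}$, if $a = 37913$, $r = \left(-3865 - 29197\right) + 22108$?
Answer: $\frac{1}{26959} \approx 3.7093 \cdot 10^{-5}$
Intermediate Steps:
$r = -10954$ ($r = -33062 + 22108 = -10954$)
$\frac{1}{r + a} = \frac{1}{-10954 + 37913} = \frac{1}{26959}$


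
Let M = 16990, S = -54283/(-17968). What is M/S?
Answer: 305276320/54283 ≈ 5623.8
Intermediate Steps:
S = 54283/17968 (S = -54283*(-1/17968) = 54283/17968 ≈ 3.0211)
M/S = 16990/(54283/17968) = 16990*(17968/54283) = 305276320/54283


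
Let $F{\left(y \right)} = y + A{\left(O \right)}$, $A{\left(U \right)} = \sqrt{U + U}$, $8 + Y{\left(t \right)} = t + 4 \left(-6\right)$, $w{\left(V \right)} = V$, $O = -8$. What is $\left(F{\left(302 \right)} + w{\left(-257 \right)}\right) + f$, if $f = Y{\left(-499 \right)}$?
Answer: $-486 + 4 i \approx -486.0 + 4.0 i$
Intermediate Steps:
$Y{\left(t \right)} = -32 + t$ ($Y{\left(t \right)} = -8 + \left(t + 4 \left(-6\right)\right) = -8 + \left(t - 24\right) = -8 + \left(-24 + t\right) = -32 + t$)
$A{\left(U \right)} = \sqrt{2} \sqrt{U}$ ($A{\left(U \right)} = \sqrt{2 U} = \sqrt{2} \sqrt{U}$)
$f = -531$ ($f = -32 - 499 = -531$)
$F{\left(y \right)} = y + 4 i$ ($F{\left(y \right)} = y + \sqrt{2} \sqrt{-8} = y + \sqrt{2} \cdot 2 i \sqrt{2} = y + 4 i$)
$\left(F{\left(302 \right)} + w{\left(-257 \right)}\right) + f = \left(\left(302 + 4 i\right) - 257\right) - 531 = \left(45 + 4 i\right) - 531 = -486 + 4 i$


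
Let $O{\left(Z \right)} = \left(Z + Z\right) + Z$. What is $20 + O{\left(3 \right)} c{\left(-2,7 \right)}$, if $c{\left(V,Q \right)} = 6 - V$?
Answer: $92$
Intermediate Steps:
$O{\left(Z \right)} = 3 Z$ ($O{\left(Z \right)} = 2 Z + Z = 3 Z$)
$20 + O{\left(3 \right)} c{\left(-2,7 \right)} = 20 + 3 \cdot 3 \left(6 - -2\right) = 20 + 9 \left(6 + 2\right) = 20 + 9 \cdot 8 = 20 + 72 = 92$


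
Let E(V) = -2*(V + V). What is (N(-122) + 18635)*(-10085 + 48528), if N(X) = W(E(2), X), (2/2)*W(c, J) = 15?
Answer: 716961950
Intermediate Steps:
E(V) = -4*V
W(c, J) = 15
N(X) = 15
(N(-122) + 18635)*(-10085 + 48528) = (15 + 18635)*(-10085 + 48528) = 18650*38443 = 716961950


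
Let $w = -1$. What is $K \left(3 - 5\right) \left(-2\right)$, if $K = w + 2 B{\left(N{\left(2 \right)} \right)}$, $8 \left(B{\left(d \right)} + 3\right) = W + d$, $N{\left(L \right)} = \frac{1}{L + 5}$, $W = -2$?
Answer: $- \frac{209}{7} \approx -29.857$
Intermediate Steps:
$N{\left(L \right)} = \frac{1}{5 + L}$
$B{\left(d \right)} = - \frac{13}{4} + \frac{d}{8}$ ($B{\left(d \right)} = -3 + \frac{-2 + d}{8} = -3 + \left(- \frac{1}{4} + \frac{d}{8}\right) = - \frac{13}{4} + \frac{d}{8}$)
$K = - \frac{209}{28}$ ($K = -1 + 2 \left(- \frac{13}{4} + \frac{1}{8 \left(5 + 2\right)}\right) = -1 + 2 \left(- \frac{13}{4} + \frac{1}{8 \cdot 7}\right) = -1 + 2 \left(- \frac{13}{4} + \frac{1}{8} \cdot \frac{1}{7}\right) = -1 + 2 \left(- \frac{13}{4} + \frac{1}{56}\right) = -1 + 2 \left(- \frac{181}{56}\right) = -1 - \frac{181}{28} = - \frac{209}{28} \approx -7.4643$)
$K \left(3 - 5\right) \left(-2\right) = - \frac{209 \left(3 - 5\right) \left(-2\right)}{28} = - \frac{209 \left(\left(-2\right) \left(-2\right)\right)}{28} = \left(- \frac{209}{28}\right) 4 = - \frac{209}{7}$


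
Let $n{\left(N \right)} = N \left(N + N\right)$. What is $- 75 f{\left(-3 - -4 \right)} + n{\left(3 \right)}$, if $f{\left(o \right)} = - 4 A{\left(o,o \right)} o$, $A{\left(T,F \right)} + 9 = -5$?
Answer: $-4182$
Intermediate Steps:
$A{\left(T,F \right)} = -14$ ($A{\left(T,F \right)} = -9 - 5 = -14$)
$f{\left(o \right)} = 56 o$ ($f{\left(o \right)} = \left(-4\right) \left(-14\right) o = 56 o$)
$n{\left(N \right)} = 2 N^{2}$ ($n{\left(N \right)} = N 2 N = 2 N^{2}$)
$- 75 f{\left(-3 - -4 \right)} + n{\left(3 \right)} = - 75 \cdot 56 \left(-3 - -4\right) + 2 \cdot 3^{2} = - 75 \cdot 56 \left(-3 + 4\right) + 2 \cdot 9 = - 75 \cdot 56 \cdot 1 + 18 = \left(-75\right) 56 + 18 = -4200 + 18 = -4182$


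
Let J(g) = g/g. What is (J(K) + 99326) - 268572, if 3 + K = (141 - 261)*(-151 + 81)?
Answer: -169245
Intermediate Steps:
K = 8397 (K = -3 + (141 - 261)*(-151 + 81) = -3 - 120*(-70) = -3 + 8400 = 8397)
J(g) = 1
(J(K) + 99326) - 268572 = (1 + 99326) - 268572 = 99327 - 268572 = -169245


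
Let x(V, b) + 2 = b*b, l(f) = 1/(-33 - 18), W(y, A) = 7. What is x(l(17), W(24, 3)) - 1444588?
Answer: -1444541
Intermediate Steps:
l(f) = -1/51 (l(f) = 1/(-51) = -1/51)
x(V, b) = -2 + b**2 (x(V, b) = -2 + b*b = -2 + b**2)
x(l(17), W(24, 3)) - 1444588 = (-2 + 7**2) - 1444588 = (-2 + 49) - 1444588 = 47 - 1444588 = -1444541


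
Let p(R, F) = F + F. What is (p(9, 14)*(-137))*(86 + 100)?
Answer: -713496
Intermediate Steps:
p(R, F) = 2*F
(p(9, 14)*(-137))*(86 + 100) = ((2*14)*(-137))*(86 + 100) = (28*(-137))*186 = -3836*186 = -713496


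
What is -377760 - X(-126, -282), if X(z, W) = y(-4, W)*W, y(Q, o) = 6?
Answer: -376068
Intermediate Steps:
X(z, W) = 6*W
-377760 - X(-126, -282) = -377760 - 6*(-282) = -377760 - 1*(-1692) = -377760 + 1692 = -376068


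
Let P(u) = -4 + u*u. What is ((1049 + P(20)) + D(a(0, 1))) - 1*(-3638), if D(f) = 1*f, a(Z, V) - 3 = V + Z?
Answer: 5087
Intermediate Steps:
a(Z, V) = 3 + V + Z (a(Z, V) = 3 + (V + Z) = 3 + V + Z)
D(f) = f
P(u) = -4 + u²
((1049 + P(20)) + D(a(0, 1))) - 1*(-3638) = ((1049 + (-4 + 20²)) + (3 + 1 + 0)) - 1*(-3638) = ((1049 + (-4 + 400)) + 4) + 3638 = ((1049 + 396) + 4) + 3638 = (1445 + 4) + 3638 = 1449 + 3638 = 5087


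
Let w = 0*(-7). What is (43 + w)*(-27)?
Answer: -1161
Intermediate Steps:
w = 0
(43 + w)*(-27) = (43 + 0)*(-27) = 43*(-27) = -1161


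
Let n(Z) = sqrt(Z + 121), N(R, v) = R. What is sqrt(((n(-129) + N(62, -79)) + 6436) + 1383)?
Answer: sqrt(7881 + 2*I*sqrt(2)) ≈ 88.775 + 0.0159*I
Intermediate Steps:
n(Z) = sqrt(121 + Z)
sqrt(((n(-129) + N(62, -79)) + 6436) + 1383) = sqrt(((sqrt(121 - 129) + 62) + 6436) + 1383) = sqrt(((sqrt(-8) + 62) + 6436) + 1383) = sqrt(((2*I*sqrt(2) + 62) + 6436) + 1383) = sqrt(((62 + 2*I*sqrt(2)) + 6436) + 1383) = sqrt((6498 + 2*I*sqrt(2)) + 1383) = sqrt(7881 + 2*I*sqrt(2))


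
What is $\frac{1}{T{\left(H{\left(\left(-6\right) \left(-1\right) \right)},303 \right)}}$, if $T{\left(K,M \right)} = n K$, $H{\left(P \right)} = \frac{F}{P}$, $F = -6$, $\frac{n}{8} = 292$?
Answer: $- \frac{1}{2336} \approx -0.00042808$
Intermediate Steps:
$n = 2336$ ($n = 8 \cdot 292 = 2336$)
$H{\left(P \right)} = - \frac{6}{P}$
$T{\left(K,M \right)} = 2336 K$
$\frac{1}{T{\left(H{\left(\left(-6\right) \left(-1\right) \right)},303 \right)}} = \frac{1}{2336 \left(- \frac{6}{\left(-6\right) \left(-1\right)}\right)} = \frac{1}{2336 \left(- \frac{6}{6}\right)} = \frac{1}{2336 \left(\left(-6\right) \frac{1}{6}\right)} = \frac{1}{2336 \left(-1\right)} = \frac{1}{-2336} = - \frac{1}{2336}$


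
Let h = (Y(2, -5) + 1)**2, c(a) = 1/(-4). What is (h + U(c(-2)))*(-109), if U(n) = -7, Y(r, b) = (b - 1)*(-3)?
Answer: -38586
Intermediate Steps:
Y(r, b) = 3 - 3*b (Y(r, b) = (-1 + b)*(-3) = 3 - 3*b)
c(a) = -1/4
h = 361 (h = ((3 - 3*(-5)) + 1)**2 = ((3 + 15) + 1)**2 = (18 + 1)**2 = 19**2 = 361)
(h + U(c(-2)))*(-109) = (361 - 7)*(-109) = 354*(-109) = -38586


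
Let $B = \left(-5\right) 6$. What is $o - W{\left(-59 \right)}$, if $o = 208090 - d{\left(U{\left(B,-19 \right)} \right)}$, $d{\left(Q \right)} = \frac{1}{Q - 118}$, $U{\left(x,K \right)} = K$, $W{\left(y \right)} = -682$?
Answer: $\frac{28601765}{137} \approx 2.0877 \cdot 10^{5}$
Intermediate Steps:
$B = -30$
$d{\left(Q \right)} = \frac{1}{-118 + Q}$
$o = \frac{28508331}{137}$ ($o = 208090 - \frac{1}{-118 - 19} = 208090 - \frac{1}{-137} = 208090 - - \frac{1}{137} = 208090 + \frac{1}{137} = \frac{28508331}{137} \approx 2.0809 \cdot 10^{5}$)
$o - W{\left(-59 \right)} = \frac{28508331}{137} - -682 = \frac{28508331}{137} + 682 = \frac{28601765}{137}$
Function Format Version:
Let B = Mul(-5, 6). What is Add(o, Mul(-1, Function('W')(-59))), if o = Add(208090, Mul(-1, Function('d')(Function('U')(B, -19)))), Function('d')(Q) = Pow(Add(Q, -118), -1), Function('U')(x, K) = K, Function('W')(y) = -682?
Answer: Rational(28601765, 137) ≈ 2.0877e+5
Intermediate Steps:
B = -30
Function('d')(Q) = Pow(Add(-118, Q), -1)
o = Rational(28508331, 137) (o = Add(208090, Mul(-1, Pow(Add(-118, -19), -1))) = Add(208090, Mul(-1, Pow(-137, -1))) = Add(208090, Mul(-1, Rational(-1, 137))) = Add(208090, Rational(1, 137)) = Rational(28508331, 137) ≈ 2.0809e+5)
Add(o, Mul(-1, Function('W')(-59))) = Add(Rational(28508331, 137), Mul(-1, -682)) = Add(Rational(28508331, 137), 682) = Rational(28601765, 137)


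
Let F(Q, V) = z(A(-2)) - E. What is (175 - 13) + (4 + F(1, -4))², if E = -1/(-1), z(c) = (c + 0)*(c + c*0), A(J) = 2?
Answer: 211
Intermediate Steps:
z(c) = c² (z(c) = c*(c + 0) = c*c = c²)
E = 1 (E = -1*(-1) = 1)
F(Q, V) = 3 (F(Q, V) = 2² - 1*1 = 4 - 1 = 3)
(175 - 13) + (4 + F(1, -4))² = (175 - 13) + (4 + 3)² = 162 + 7² = 162 + 49 = 211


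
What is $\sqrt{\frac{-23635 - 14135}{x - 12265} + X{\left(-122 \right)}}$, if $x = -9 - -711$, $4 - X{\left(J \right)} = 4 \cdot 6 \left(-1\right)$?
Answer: $\frac{\sqrt{4180417642}}{11563} \approx 5.5916$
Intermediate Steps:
$X{\left(J \right)} = 28$ ($X{\left(J \right)} = 4 - 4 \cdot 6 \left(-1\right) = 4 - 24 \left(-1\right) = 4 - -24 = 4 + 24 = 28$)
$x = 702$ ($x = -9 + 711 = 702$)
$\sqrt{\frac{-23635 - 14135}{x - 12265} + X{\left(-122 \right)}} = \sqrt{\frac{-23635 - 14135}{702 - 12265} + 28} = \sqrt{- \frac{37770}{-11563} + 28} = \sqrt{\left(-37770\right) \left(- \frac{1}{11563}\right) + 28} = \sqrt{\frac{37770}{11563} + 28} = \sqrt{\frac{361534}{11563}} = \frac{\sqrt{4180417642}}{11563}$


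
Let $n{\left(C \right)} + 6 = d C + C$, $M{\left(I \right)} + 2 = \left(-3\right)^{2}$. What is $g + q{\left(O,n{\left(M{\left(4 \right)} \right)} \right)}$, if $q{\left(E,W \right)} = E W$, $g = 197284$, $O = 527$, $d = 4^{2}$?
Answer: $256835$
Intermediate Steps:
$M{\left(I \right)} = 7$ ($M{\left(I \right)} = -2 + \left(-3\right)^{2} = -2 + 9 = 7$)
$d = 16$
$n{\left(C \right)} = -6 + 17 C$ ($n{\left(C \right)} = -6 + \left(16 C + C\right) = -6 + 17 C$)
$g + q{\left(O,n{\left(M{\left(4 \right)} \right)} \right)} = 197284 + 527 \left(-6 + 17 \cdot 7\right) = 197284 + 527 \left(-6 + 119\right) = 197284 + 527 \cdot 113 = 197284 + 59551 = 256835$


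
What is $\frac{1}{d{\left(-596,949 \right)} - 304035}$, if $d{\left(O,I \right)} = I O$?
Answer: $- \frac{1}{869639} \approx -1.1499 \cdot 10^{-6}$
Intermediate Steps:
$\frac{1}{d{\left(-596,949 \right)} - 304035} = \frac{1}{949 \left(-596\right) - 304035} = \frac{1}{-565604 - 304035} = \frac{1}{-869639} = - \frac{1}{869639}$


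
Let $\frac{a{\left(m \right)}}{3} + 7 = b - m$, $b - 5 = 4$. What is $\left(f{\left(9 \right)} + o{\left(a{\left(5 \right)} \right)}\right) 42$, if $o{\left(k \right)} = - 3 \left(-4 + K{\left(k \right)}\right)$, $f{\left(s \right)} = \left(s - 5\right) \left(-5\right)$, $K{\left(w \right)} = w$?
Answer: $798$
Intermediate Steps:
$b = 9$ ($b = 5 + 4 = 9$)
$f{\left(s \right)} = 25 - 5 s$ ($f{\left(s \right)} = \left(-5 + s\right) \left(-5\right) = 25 - 5 s$)
$a{\left(m \right)} = 6 - 3 m$ ($a{\left(m \right)} = -21 + 3 \left(9 - m\right) = -21 - \left(-27 + 3 m\right) = 6 - 3 m$)
$o{\left(k \right)} = 12 - 3 k$ ($o{\left(k \right)} = - 3 \left(-4 + k\right) = 12 - 3 k$)
$\left(f{\left(9 \right)} + o{\left(a{\left(5 \right)} \right)}\right) 42 = \left(\left(25 - 45\right) - \left(-12 + 3 \left(6 - 15\right)\right)\right) 42 = \left(-20 + \left(12 - -27\right)\right) 42 = \left(-20 + \left(12 + 27\right)\right) 42 = \left(-20 + 39\right) 42 = 19 \cdot 42 = 798$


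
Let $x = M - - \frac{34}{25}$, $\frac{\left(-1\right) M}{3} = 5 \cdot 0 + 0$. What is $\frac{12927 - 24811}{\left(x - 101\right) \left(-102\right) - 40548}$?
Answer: $\frac{148550}{379809} \approx 0.39112$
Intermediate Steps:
$M = 0$ ($M = - 3 \left(5 \cdot 0 + 0\right) = - 3 \left(0 + 0\right) = \left(-3\right) 0 = 0$)
$x = \frac{34}{25}$ ($x = 0 - - \frac{34}{25} = 0 + \frac{34}{25} = \frac{34}{25} \approx 1.36$)
$\frac{12927 - 24811}{\left(x - 101\right) \left(-102\right) - 40548} = \frac{12927 - 24811}{\left(\frac{34}{25} - 101\right) \left(-102\right) - 40548} = - \frac{11884}{\left(- \frac{2491}{25}\right) \left(-102\right) - 40548} = - \frac{11884}{\frac{254082}{25} - 40548} = - \frac{11884}{- \frac{759618}{25}} = \left(-11884\right) \left(- \frac{25}{759618}\right) = \frac{148550}{379809}$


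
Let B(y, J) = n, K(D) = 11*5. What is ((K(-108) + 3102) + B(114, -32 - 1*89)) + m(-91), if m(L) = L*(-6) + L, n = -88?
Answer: 3524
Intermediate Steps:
K(D) = 55
B(y, J) = -88
m(L) = -5*L (m(L) = -6*L + L = -5*L)
((K(-108) + 3102) + B(114, -32 - 1*89)) + m(-91) = ((55 + 3102) - 88) - 5*(-91) = (3157 - 88) + 455 = 3069 + 455 = 3524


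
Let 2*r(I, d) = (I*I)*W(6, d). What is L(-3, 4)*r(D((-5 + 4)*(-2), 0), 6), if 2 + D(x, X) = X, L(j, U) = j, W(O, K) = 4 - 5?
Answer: 6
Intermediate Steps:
W(O, K) = -1
D(x, X) = -2 + X
r(I, d) = -I**2/2 (r(I, d) = ((I*I)*(-1))/2 = (I**2*(-1))/2 = (-I**2)/2 = -I**2/2)
L(-3, 4)*r(D((-5 + 4)*(-2), 0), 6) = -(-3)*(-2 + 0)**2/2 = -(-3)*(-2)**2/2 = -(-3)*4/2 = -3*(-2) = 6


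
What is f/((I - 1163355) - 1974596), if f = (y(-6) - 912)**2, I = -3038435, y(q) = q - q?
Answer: -415872/3088193 ≈ -0.13467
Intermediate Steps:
y(q) = 0
f = 831744 (f = (0 - 912)**2 = (-912)**2 = 831744)
f/((I - 1163355) - 1974596) = 831744/((-3038435 - 1163355) - 1974596) = 831744/(-4201790 - 1974596) = 831744/(-6176386) = 831744*(-1/6176386) = -415872/3088193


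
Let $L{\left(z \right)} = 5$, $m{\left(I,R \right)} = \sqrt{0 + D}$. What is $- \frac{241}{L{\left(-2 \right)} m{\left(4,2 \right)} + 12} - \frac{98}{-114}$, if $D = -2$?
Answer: $- \frac{77669}{5529} + \frac{1205 i \sqrt{2}}{194} \approx -14.048 + 8.7842 i$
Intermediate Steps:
$m{\left(I,R \right)} = i \sqrt{2}$ ($m{\left(I,R \right)} = \sqrt{0 - 2} = \sqrt{-2} = i \sqrt{2}$)
$- \frac{241}{L{\left(-2 \right)} m{\left(4,2 \right)} + 12} - \frac{98}{-114} = - \frac{241}{5 i \sqrt{2} + 12} - \frac{98}{-114} = - \frac{241}{5 i \sqrt{2} + 12} - - \frac{49}{57} = - \frac{241}{12 + 5 i \sqrt{2}} + \frac{49}{57} = \frac{49}{57} - \frac{241}{12 + 5 i \sqrt{2}}$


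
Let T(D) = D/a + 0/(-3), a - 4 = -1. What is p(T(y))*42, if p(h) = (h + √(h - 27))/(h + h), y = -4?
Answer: 21 - 21*I*√255/4 ≈ 21.0 - 83.836*I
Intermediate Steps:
a = 3 (a = 4 - 1 = 3)
T(D) = D/3 (T(D) = D/3 + 0/(-3) = D*(⅓) + 0*(-⅓) = D/3 + 0 = D/3)
p(h) = (h + √(-27 + h))/(2*h) (p(h) = (h + √(-27 + h))/((2*h)) = (h + √(-27 + h))*(1/(2*h)) = (h + √(-27 + h))/(2*h))
p(T(y))*42 = (((⅓)*(-4) + √(-27 + (⅓)*(-4)))/(2*(((⅓)*(-4)))))*42 = ((-4/3 + √(-27 - 4/3))/(2*(-4/3)))*42 = ((½)*(-¾)*(-4/3 + √(-85/3)))*42 = ((½)*(-¾)*(-4/3 + I*√255/3))*42 = (½ - I*√255/8)*42 = 21 - 21*I*√255/4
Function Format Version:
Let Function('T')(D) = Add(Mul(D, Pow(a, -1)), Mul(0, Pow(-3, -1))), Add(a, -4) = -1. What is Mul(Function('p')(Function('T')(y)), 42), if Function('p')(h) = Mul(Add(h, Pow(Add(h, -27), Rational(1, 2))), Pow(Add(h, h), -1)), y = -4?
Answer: Add(21, Mul(Rational(-21, 4), I, Pow(255, Rational(1, 2)))) ≈ Add(21.000, Mul(-83.836, I))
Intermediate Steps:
a = 3 (a = Add(4, -1) = 3)
Function('T')(D) = Mul(Rational(1, 3), D) (Function('T')(D) = Add(Mul(D, Pow(3, -1)), Mul(0, Pow(-3, -1))) = Add(Mul(D, Rational(1, 3)), Mul(0, Rational(-1, 3))) = Add(Mul(Rational(1, 3), D), 0) = Mul(Rational(1, 3), D))
Function('p')(h) = Mul(Rational(1, 2), Pow(h, -1), Add(h, Pow(Add(-27, h), Rational(1, 2)))) (Function('p')(h) = Mul(Add(h, Pow(Add(-27, h), Rational(1, 2))), Pow(Mul(2, h), -1)) = Mul(Add(h, Pow(Add(-27, h), Rational(1, 2))), Mul(Rational(1, 2), Pow(h, -1))) = Mul(Rational(1, 2), Pow(h, -1), Add(h, Pow(Add(-27, h), Rational(1, 2)))))
Mul(Function('p')(Function('T')(y)), 42) = Mul(Mul(Rational(1, 2), Pow(Mul(Rational(1, 3), -4), -1), Add(Mul(Rational(1, 3), -4), Pow(Add(-27, Mul(Rational(1, 3), -4)), Rational(1, 2)))), 42) = Mul(Mul(Rational(1, 2), Pow(Rational(-4, 3), -1), Add(Rational(-4, 3), Pow(Add(-27, Rational(-4, 3)), Rational(1, 2)))), 42) = Mul(Mul(Rational(1, 2), Rational(-3, 4), Add(Rational(-4, 3), Pow(Rational(-85, 3), Rational(1, 2)))), 42) = Mul(Mul(Rational(1, 2), Rational(-3, 4), Add(Rational(-4, 3), Mul(Rational(1, 3), I, Pow(255, Rational(1, 2))))), 42) = Mul(Add(Rational(1, 2), Mul(Rational(-1, 8), I, Pow(255, Rational(1, 2)))), 42) = Add(21, Mul(Rational(-21, 4), I, Pow(255, Rational(1, 2))))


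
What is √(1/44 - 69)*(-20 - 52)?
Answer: -36*I*√33385/11 ≈ -597.98*I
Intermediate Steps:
√(1/44 - 69)*(-20 - 52) = √(1/44 - 69)*(-72) = √(-3035/44)*(-72) = (I*√33385/22)*(-72) = -36*I*√33385/11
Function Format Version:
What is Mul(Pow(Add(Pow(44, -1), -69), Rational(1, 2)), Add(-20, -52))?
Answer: Mul(Rational(-36, 11), I, Pow(33385, Rational(1, 2))) ≈ Mul(-597.98, I)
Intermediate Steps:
Mul(Pow(Add(Pow(44, -1), -69), Rational(1, 2)), Add(-20, -52)) = Mul(Pow(Add(Rational(1, 44), -69), Rational(1, 2)), -72) = Mul(Pow(Rational(-3035, 44), Rational(1, 2)), -72) = Mul(Mul(Rational(1, 22), I, Pow(33385, Rational(1, 2))), -72) = Mul(Rational(-36, 11), I, Pow(33385, Rational(1, 2)))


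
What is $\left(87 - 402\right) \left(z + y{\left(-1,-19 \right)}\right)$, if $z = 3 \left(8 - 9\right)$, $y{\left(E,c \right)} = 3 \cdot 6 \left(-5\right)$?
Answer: $29295$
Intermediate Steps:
$y{\left(E,c \right)} = -90$ ($y{\left(E,c \right)} = 18 \left(-5\right) = -90$)
$z = -3$ ($z = 3 \left(-1\right) = -3$)
$\left(87 - 402\right) \left(z + y{\left(-1,-19 \right)}\right) = \left(87 - 402\right) \left(-3 - 90\right) = \left(-315\right) \left(-93\right) = 29295$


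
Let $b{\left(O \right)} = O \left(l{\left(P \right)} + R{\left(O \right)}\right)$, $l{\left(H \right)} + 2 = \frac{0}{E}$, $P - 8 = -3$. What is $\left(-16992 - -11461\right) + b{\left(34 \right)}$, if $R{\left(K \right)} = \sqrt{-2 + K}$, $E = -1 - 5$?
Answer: $-5599 + 136 \sqrt{2} \approx -5406.7$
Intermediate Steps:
$E = -6$ ($E = -1 - 5 = -6$)
$P = 5$ ($P = 8 - 3 = 5$)
$l{\left(H \right)} = -2$ ($l{\left(H \right)} = -2 + \frac{0}{-6} = -2 + 0 \left(- \frac{1}{6}\right) = -2 + 0 = -2$)
$b{\left(O \right)} = O \left(-2 + \sqrt{-2 + O}\right)$
$\left(-16992 - -11461\right) + b{\left(34 \right)} = \left(-16992 - -11461\right) + 34 \left(-2 + \sqrt{-2 + 34}\right) = \left(-16992 + 11461\right) + 34 \left(-2 + \sqrt{32}\right) = -5531 + 34 \left(-2 + 4 \sqrt{2}\right) = -5531 - \left(68 - 136 \sqrt{2}\right) = -5599 + 136 \sqrt{2}$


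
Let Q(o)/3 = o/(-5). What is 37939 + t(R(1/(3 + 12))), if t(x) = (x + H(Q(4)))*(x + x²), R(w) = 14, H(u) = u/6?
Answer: 40795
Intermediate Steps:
Q(o) = -3*o/5 (Q(o) = 3*(o/(-5)) = 3*(o*(-⅕)) = 3*(-o/5) = -3*o/5)
H(u) = u/6 (H(u) = u*(⅙) = u/6)
t(x) = (-⅖ + x)*(x + x²) (t(x) = (x + (-⅗*4)/6)*(x + x²) = (x + (⅙)*(-12/5))*(x + x²) = (x - ⅖)*(x + x²) = (-⅖ + x)*(x + x²))
37939 + t(R(1/(3 + 12))) = 37939 + (⅕)*14*(-2 + 3*14 + 5*14²) = 37939 + (⅕)*14*(-2 + 42 + 5*196) = 37939 + (⅕)*14*(-2 + 42 + 980) = 37939 + (⅕)*14*1020 = 37939 + 2856 = 40795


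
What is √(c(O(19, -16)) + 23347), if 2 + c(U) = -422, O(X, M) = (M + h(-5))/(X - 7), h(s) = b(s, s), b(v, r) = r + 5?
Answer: 9*√283 ≈ 151.40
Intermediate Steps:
b(v, r) = 5 + r
h(s) = 5 + s
O(X, M) = M/(-7 + X) (O(X, M) = (M + (5 - 5))/(X - 7) = (M + 0)/(-7 + X) = M/(-7 + X))
c(U) = -424 (c(U) = -2 - 422 = -424)
√(c(O(19, -16)) + 23347) = √(-424 + 23347) = √22923 = 9*√283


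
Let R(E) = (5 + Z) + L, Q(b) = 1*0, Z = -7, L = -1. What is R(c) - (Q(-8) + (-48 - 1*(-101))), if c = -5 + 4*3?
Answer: -56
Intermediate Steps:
c = 7 (c = -5 + 12 = 7)
Q(b) = 0
R(E) = -3 (R(E) = (5 - 7) - 1 = -2 - 1 = -3)
R(c) - (Q(-8) + (-48 - 1*(-101))) = -3 - (0 + (-48 - 1*(-101))) = -3 - (0 + (-48 + 101)) = -3 - (0 + 53) = -3 - 1*53 = -3 - 53 = -56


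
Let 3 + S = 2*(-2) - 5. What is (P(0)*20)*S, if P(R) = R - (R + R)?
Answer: 0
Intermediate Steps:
P(R) = -R (P(R) = R - 2*R = -R)
S = -12 (S = -3 + (2*(-2) - 5) = -3 + (-4 - 5) = -3 - 9 = -12)
(P(0)*20)*S = (-1*0*20)*(-12) = (0*20)*(-12) = 0*(-12) = 0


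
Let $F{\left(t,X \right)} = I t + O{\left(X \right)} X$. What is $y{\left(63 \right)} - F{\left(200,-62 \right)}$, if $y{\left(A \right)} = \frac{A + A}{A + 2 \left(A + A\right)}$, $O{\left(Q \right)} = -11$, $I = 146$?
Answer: $- \frac{149408}{5} \approx -29882.0$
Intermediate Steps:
$y{\left(A \right)} = \frac{2}{5}$ ($y{\left(A \right)} = \frac{2 A}{A + 2 \cdot 2 A} = \frac{2 A}{A + 4 A} = \frac{2 A}{5 A} = 2 A \frac{1}{5 A} = \frac{2}{5}$)
$F{\left(t,X \right)} = - 11 X + 146 t$ ($F{\left(t,X \right)} = 146 t - 11 X = - 11 X + 146 t$)
$y{\left(63 \right)} - F{\left(200,-62 \right)} = \frac{2}{5} - \left(\left(-11\right) \left(-62\right) + 146 \cdot 200\right) = \frac{2}{5} - \left(682 + 29200\right) = \frac{2}{5} - 29882 = - \frac{149408}{5}$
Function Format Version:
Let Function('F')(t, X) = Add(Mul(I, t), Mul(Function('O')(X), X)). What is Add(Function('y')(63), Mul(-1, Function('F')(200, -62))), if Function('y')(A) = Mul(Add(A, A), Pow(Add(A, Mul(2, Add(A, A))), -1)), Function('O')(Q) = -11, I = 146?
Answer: Rational(-149408, 5) ≈ -29882.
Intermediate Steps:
Function('y')(A) = Rational(2, 5) (Function('y')(A) = Mul(Mul(2, A), Pow(Add(A, Mul(2, Mul(2, A))), -1)) = Mul(Mul(2, A), Pow(Add(A, Mul(4, A)), -1)) = Mul(Mul(2, A), Pow(Mul(5, A), -1)) = Mul(Mul(2, A), Mul(Rational(1, 5), Pow(A, -1))) = Rational(2, 5))
Function('F')(t, X) = Add(Mul(-11, X), Mul(146, t)) (Function('F')(t, X) = Add(Mul(146, t), Mul(-11, X)) = Add(Mul(-11, X), Mul(146, t)))
Add(Function('y')(63), Mul(-1, Function('F')(200, -62))) = Add(Rational(2, 5), Mul(-1, Add(Mul(-11, -62), Mul(146, 200)))) = Add(Rational(2, 5), Mul(-1, Add(682, 29200))) = Add(Rational(2, 5), Mul(-1, 29882)) = Add(Rational(2, 5), -29882) = Rational(-149408, 5)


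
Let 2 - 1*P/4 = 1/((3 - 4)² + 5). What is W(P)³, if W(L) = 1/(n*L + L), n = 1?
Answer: 27/85184 ≈ 0.00031696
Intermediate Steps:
P = 22/3 (P = 8 - 4/((3 - 4)² + 5) = 8 - 4/((-1)² + 5) = 8 - 4/(1 + 5) = 8 - 4/6 = 8 - 4*⅙ = 8 - ⅔ = 22/3 ≈ 7.3333)
W(L) = 1/(2*L) (W(L) = 1/(1*L + L) = 1/(L + L) = 1/(2*L))
W(P)³ = (1/(2*(22/3)))³ = ((½)*(3/22))³ = (3/44)³ = 27/85184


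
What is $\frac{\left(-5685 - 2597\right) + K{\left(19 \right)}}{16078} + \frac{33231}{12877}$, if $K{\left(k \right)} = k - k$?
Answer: $\frac{213820352}{103518203} \approx 2.0655$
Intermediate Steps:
$K{\left(k \right)} = 0$
$\frac{\left(-5685 - 2597\right) + K{\left(19 \right)}}{16078} + \frac{33231}{12877} = \frac{\left(-5685 - 2597\right) + 0}{16078} + \frac{33231}{12877} = \left(-8282 + 0\right) \frac{1}{16078} + 33231 \cdot \frac{1}{12877} = \left(-8282\right) \frac{1}{16078} + \frac{33231}{12877} = - \frac{4141}{8039} + \frac{33231}{12877} = \frac{213820352}{103518203}$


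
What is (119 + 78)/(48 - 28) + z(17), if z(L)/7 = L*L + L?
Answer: 43037/20 ≈ 2151.9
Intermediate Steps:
z(L) = 7*L + 7*L² (z(L) = 7*(L*L + L) = 7*(L² + L) = 7*(L + L²) = 7*L + 7*L²)
(119 + 78)/(48 - 28) + z(17) = (119 + 78)/(48 - 28) + 7*17*(1 + 17) = 197/20 + 7*17*18 = 197*(1/20) + 2142 = 197/20 + 2142 = 43037/20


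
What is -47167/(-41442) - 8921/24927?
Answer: 268675909/344341578 ≈ 0.78026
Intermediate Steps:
-47167/(-41442) - 8921/24927 = -47167*(-1/41442) - 8921*1/24927 = 47167/41442 - 8921/24927 = 268675909/344341578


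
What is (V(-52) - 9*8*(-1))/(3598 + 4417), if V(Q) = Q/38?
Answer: 1342/152285 ≈ 0.0088124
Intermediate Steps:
V(Q) = Q/38 (V(Q) = Q*(1/38) = Q/38)
(V(-52) - 9*8*(-1))/(3598 + 4417) = ((1/38)*(-52) - 9*8*(-1))/(3598 + 4417) = (-26/19 - 72*(-1))/8015 = (-26/19 + 72)*(1/8015) = (1342/19)*(1/8015) = 1342/152285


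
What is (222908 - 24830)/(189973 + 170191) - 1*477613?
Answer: -86009405227/180082 ≈ -4.7761e+5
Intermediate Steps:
(222908 - 24830)/(189973 + 170191) - 1*477613 = 198078/360164 - 477613 = 198078*(1/360164) - 477613 = 99039/180082 - 477613 = -86009405227/180082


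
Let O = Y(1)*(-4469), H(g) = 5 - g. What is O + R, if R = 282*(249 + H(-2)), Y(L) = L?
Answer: 67723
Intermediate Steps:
O = -4469 (O = 1*(-4469) = -4469)
R = 72192 (R = 282*(249 + (5 - 1*(-2))) = 282*(249 + (5 + 2)) = 282*(249 + 7) = 282*256 = 72192)
O + R = -4469 + 72192 = 67723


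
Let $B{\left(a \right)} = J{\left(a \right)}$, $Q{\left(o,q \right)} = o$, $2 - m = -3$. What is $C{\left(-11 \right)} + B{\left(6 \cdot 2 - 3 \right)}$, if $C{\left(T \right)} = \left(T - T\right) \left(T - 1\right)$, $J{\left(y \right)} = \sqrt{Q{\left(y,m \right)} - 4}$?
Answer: $\sqrt{5} \approx 2.2361$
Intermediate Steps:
$m = 5$ ($m = 2 - -3 = 2 + 3 = 5$)
$J{\left(y \right)} = \sqrt{-4 + y}$ ($J{\left(y \right)} = \sqrt{y - 4} = \sqrt{-4 + y}$)
$C{\left(T \right)} = 0$ ($C{\left(T \right)} = 0 \left(-1 + T\right) = 0$)
$B{\left(a \right)} = \sqrt{-4 + a}$
$C{\left(-11 \right)} + B{\left(6 \cdot 2 - 3 \right)} = 0 + \sqrt{-4 + \left(6 \cdot 2 - 3\right)} = 0 + \sqrt{-4 + \left(12 - 3\right)} = 0 + \sqrt{-4 + 9} = 0 + \sqrt{5} = \sqrt{5}$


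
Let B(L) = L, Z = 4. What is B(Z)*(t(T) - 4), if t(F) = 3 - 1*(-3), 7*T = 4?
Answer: 8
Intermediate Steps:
T = 4/7 (T = (⅐)*4 = 4/7 ≈ 0.57143)
t(F) = 6 (t(F) = 3 + 3 = 6)
B(Z)*(t(T) - 4) = 4*(6 - 4) = 4*2 = 8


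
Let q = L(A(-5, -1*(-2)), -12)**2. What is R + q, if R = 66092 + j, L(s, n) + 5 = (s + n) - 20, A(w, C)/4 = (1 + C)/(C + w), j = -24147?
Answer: 43626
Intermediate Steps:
A(w, C) = 4*(1 + C)/(C + w) (A(w, C) = 4*((1 + C)/(C + w)) = 4*(1 + C)/(C + w))
L(s, n) = -25 + n + s (L(s, n) = -5 + ((s + n) - 20) = -5 + ((n + s) - 20) = -5 + (-20 + n + s) = -25 + n + s)
R = 41945 (R = 66092 - 24147 = 41945)
q = 1681 (q = (-25 - 12 + 4*(1 - 1*(-2))/(-1*(-2) - 5))**2 = (-25 - 12 + 4*(1 + 2)/(2 - 5))**2 = (-25 - 12 + 4*3/(-3))**2 = (-25 - 12 + 4*(-1/3)*3)**2 = (-25 - 12 - 4)**2 = (-41)**2 = 1681)
R + q = 41945 + 1681 = 43626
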